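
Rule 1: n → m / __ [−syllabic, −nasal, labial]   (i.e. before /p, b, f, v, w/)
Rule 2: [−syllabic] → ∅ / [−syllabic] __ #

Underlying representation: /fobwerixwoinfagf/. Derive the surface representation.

fobwerixwoimfag

Rule 1 (nasal place assimilation): /n/ precedes the labial consonant /f/, so it assimilates in place to [m]. /fobwerixwoinfagf/ → fobwerixwoimfagf.
Rule 2 (final cluster simplification): /f/ is the second consonant of a word-final cluster /gf/, so it deletes. /fobwerixwoimfagf/ → fobwerixwoimfag.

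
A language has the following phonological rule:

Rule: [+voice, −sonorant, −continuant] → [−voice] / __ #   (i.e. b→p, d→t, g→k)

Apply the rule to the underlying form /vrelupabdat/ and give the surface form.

No segment of /vrelupabdat/ meets the structural description of the rule, so the form surfaces unchanged.

vrelupabdat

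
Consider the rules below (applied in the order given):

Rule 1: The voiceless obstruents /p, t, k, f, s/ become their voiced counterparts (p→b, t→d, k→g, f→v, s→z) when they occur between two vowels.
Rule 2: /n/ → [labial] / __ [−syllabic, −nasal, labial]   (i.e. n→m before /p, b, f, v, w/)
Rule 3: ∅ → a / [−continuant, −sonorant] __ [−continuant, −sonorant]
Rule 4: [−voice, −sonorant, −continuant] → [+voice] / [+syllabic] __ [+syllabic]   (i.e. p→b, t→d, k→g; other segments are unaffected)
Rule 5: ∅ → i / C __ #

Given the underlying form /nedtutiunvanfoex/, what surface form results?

Rule 1 (intervocalic voicing): /t/ is a voiceless obstruent between vowels /u/ and /i/, so it voices to [d]. /nedtutiunvanfoex/ → nedtudiunvanfoex.
Rule 2 (nasal place assimilation): /n/ precedes the labial consonant /v/, so it assimilates in place to [m]. /n/ precedes the labial consonant /f/, so it assimilates in place to [m]. /nedtudiunvanfoex/ → nedtudiumvamfoex.
Rule 3 (stop-cluster a-epenthesis): /d/ and /t/ form a stop–stop cluster, so [a] is inserted between them. /nedtudiumvamfoex/ → nedatudiumvamfoex.
Rule 4 (intervocalic voicing): /t/ is a voiceless stop between vowels /a/ and /u/, so it voices to [d]. /nedatudiumvamfoex/ → nedadudiumvamfoex.
Rule 5 (final i-epenthesis): the form ends in the consonant /x/, so [i] is inserted word-finally. /nedadudiumvamfoex/ → nedadudiumvamfoexi.

nedadudiumvamfoexi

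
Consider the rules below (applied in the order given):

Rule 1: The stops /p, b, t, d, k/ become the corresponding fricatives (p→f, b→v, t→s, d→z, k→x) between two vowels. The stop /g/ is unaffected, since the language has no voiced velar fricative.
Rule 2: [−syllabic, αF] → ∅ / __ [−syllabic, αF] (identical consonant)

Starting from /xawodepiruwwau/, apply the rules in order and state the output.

xawozefiruwau

Rule 1 (intervocalic spirantization): /d/ is a stop between vowels /o/ and /e/, so it spirantizes to the fricative [z]. /p/ is a stop between vowels /e/ and /i/, so it spirantizes to the fricative [f]. /xawodepiruwwau/ → xawozefiruwwau.
Rule 2 (degemination): /ww/ is a geminate; the first /w/ deletes. /xawozefiruwwau/ → xawozefiruwau.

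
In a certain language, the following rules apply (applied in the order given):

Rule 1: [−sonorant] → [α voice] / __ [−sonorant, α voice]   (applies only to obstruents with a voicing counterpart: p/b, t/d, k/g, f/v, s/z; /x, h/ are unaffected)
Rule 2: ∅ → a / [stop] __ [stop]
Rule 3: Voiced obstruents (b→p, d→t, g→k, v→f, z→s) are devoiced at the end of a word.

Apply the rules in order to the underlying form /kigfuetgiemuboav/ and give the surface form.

kikfuedagiemuboaf

Rule 1 (regressive voicing assimilation): /g/ precedes the voiceless obstruent /f/, so it devoices to [k] by assimilation. /t/ precedes the voiced obstruent /g/, so it voices to [d] by assimilation. /kigfuetgiemuboav/ → kikfuedgiemuboav.
Rule 2 (stop-cluster a-epenthesis): /d/ and /g/ form a stop–stop cluster, so [a] is inserted between them. /kikfuedgiemuboav/ → kikfuedagiemuboav.
Rule 3 (final devoicing): /v/ is a voiced obstruent in word-final position, so it devoices to [f]. /kikfuedagiemuboav/ → kikfuedagiemuboaf.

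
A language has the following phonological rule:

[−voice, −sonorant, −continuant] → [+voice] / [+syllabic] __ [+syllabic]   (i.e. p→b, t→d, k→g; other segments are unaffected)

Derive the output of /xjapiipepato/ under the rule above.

/p/ is a voiceless stop between vowels /a/ and /i/, so it voices to [b].
/p/ is a voiceless stop between vowels /i/ and /e/, so it voices to [b].
/p/ is a voiceless stop between vowels /e/ and /a/, so it voices to [b].
/t/ is a voiceless stop between vowels /a/ and /o/, so it voices to [d].
Surface form: [xjabiibebado].

xjabiibebado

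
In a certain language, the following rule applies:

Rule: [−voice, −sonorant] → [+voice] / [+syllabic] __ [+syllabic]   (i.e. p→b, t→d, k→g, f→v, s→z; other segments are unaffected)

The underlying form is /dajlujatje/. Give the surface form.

dajlujatje

No segment of /dajlujatje/ meets the structural description of the rule, so the form surfaces unchanged.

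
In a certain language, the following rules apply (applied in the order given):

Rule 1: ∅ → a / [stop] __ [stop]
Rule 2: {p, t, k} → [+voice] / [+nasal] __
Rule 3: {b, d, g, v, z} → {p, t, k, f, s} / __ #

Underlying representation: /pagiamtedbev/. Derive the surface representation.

pagiamdedabef

Rule 1 (stop-cluster a-epenthesis): /d/ and /b/ form a stop–stop cluster, so [a] is inserted between them. /pagiamtedbev/ → pagiamtedabev.
Rule 2 (post-nasal voicing): /t/ is a voiceless stop immediately after the nasal /m/, so it voices to [d]. /pagiamtedabev/ → pagiamdedabev.
Rule 3 (final devoicing): /v/ is a voiced obstruent in word-final position, so it devoices to [f]. /pagiamdedabev/ → pagiamdedabef.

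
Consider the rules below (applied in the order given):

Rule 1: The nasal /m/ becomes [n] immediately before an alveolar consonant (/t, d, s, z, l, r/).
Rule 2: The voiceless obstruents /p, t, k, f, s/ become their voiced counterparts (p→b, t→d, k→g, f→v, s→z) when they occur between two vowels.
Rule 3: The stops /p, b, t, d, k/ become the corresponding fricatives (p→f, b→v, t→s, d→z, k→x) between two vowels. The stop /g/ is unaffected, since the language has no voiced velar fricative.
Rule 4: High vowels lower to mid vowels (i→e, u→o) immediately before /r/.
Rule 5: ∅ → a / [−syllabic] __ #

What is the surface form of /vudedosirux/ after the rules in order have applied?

Rule 1 (nasal place assimilation): no segment meets the environment; /vudedosirux/ is unchanged.
Rule 2 (intervocalic voicing): /s/ is a voiceless obstruent between vowels /o/ and /i/, so it voices to [z]. /vudedosirux/ → vudedozirux.
Rule 3 (intervocalic spirantization): /d/ is a stop between vowels /u/ and /e/, so it spirantizes to the fricative [z]. /d/ is a stop between vowels /e/ and /o/, so it spirantizes to the fricative [z]. /vudedozirux/ → vuzezozirux.
Rule 4 (pre-rhotic lowering): /i/ is a high vowel immediately before /r/, so it lowers to [e]. /vuzezozirux/ → vuzezozerux.
Rule 5 (final a-epenthesis): the form ends in the consonant /x/, so [a] is inserted word-finally. /vuzezozerux/ → vuzezozeruxa.

vuzezozeruxa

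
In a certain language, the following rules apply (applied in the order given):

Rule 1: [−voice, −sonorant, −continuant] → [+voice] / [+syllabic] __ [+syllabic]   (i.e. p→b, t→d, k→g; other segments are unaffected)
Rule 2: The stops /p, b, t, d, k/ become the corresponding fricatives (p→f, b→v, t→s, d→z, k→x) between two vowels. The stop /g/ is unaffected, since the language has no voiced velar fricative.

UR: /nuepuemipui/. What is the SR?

nuevuemivui

Rule 1 (intervocalic voicing): /p/ is a voiceless stop between vowels /e/ and /u/, so it voices to [b]. /p/ is a voiceless stop between vowels /i/ and /u/, so it voices to [b]. /nuepuemipui/ → nuebuemibui.
Rule 2 (intervocalic spirantization): /b/ is a stop between vowels /e/ and /u/, so it spirantizes to the fricative [v]. /b/ is a stop between vowels /i/ and /u/, so it spirantizes to the fricative [v]. /nuebuemibui/ → nuevuemivui.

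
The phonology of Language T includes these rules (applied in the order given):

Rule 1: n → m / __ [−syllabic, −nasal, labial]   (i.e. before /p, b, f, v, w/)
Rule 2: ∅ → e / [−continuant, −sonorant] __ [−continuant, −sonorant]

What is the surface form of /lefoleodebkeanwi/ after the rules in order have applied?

lefoleodebekeamwi

Rule 1 (nasal place assimilation): /n/ precedes the labial consonant /w/, so it assimilates in place to [m]. /lefoleodebkeanwi/ → lefoleodebkeamwi.
Rule 2 (stop-cluster e-epenthesis): /b/ and /k/ form a stop–stop cluster, so [e] is inserted between them. /lefoleodebkeamwi/ → lefoleodebekeamwi.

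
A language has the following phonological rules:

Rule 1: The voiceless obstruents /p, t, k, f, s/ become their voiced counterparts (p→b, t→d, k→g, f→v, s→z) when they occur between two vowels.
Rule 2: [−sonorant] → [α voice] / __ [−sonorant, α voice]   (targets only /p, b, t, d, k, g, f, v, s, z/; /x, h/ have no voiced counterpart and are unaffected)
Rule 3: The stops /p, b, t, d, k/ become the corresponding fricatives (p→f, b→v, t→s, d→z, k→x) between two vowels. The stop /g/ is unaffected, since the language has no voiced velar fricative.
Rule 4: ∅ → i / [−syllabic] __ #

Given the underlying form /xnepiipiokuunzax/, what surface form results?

Rule 1 (intervocalic voicing): /p/ is a voiceless obstruent between vowels /e/ and /i/, so it voices to [b]. /p/ is a voiceless obstruent between vowels /i/ and /i/, so it voices to [b]. /k/ is a voiceless obstruent between vowels /o/ and /u/, so it voices to [g]. /xnepiipiokuunzax/ → xnebiibioguunzax.
Rule 2 (regressive voicing assimilation): no segment meets the environment; /xnebiibioguunzax/ is unchanged.
Rule 3 (intervocalic spirantization): /b/ is a stop between vowels /e/ and /i/, so it spirantizes to the fricative [v]. /b/ is a stop between vowels /i/ and /i/, so it spirantizes to the fricative [v]. /xnebiibioguunzax/ → xneviivioguunzax.
Rule 4 (final i-epenthesis): the form ends in the consonant /x/, so [i] is inserted word-finally. /xneviivioguunzax/ → xneviivioguunzaxi.

xneviivioguunzaxi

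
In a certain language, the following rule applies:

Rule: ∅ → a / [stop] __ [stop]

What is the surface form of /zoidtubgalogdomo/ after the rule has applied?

zoidatubagalogadomo

/d/ and /t/ form a stop–stop cluster, so [a] is inserted between them.
/b/ and /g/ form a stop–stop cluster, so [a] is inserted between them.
/g/ and /d/ form a stop–stop cluster, so [a] is inserted between them.
Surface form: [zoidatubagalogadomo].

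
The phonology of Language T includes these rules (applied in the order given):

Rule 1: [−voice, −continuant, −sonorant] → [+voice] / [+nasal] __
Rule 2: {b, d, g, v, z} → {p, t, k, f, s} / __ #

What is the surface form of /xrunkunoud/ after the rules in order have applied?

xrungunout

Rule 1 (post-nasal voicing): /k/ is a voiceless stop immediately after the nasal /n/, so it voices to [g]. /xrunkunoud/ → xrungunoud.
Rule 2 (final devoicing): /d/ is a voiced obstruent in word-final position, so it devoices to [t]. /xrungunoud/ → xrungunout.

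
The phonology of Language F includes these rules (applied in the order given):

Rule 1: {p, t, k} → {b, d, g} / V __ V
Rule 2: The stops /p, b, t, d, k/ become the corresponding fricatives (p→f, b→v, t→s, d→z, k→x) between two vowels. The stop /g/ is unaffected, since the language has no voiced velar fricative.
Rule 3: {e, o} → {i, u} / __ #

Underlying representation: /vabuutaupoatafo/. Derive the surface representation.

vavuuzauvoazafu

Rule 1 (intervocalic voicing): /t/ is a voiceless stop between vowels /u/ and /a/, so it voices to [d]. /p/ is a voiceless stop between vowels /u/ and /o/, so it voices to [b]. /t/ is a voiceless stop between vowels /a/ and /a/, so it voices to [d]. /vabuutaupoatafo/ → vabuudauboadafo.
Rule 2 (intervocalic spirantization): /b/ is a stop between vowels /a/ and /u/, so it spirantizes to the fricative [v]. /d/ is a stop between vowels /u/ and /a/, so it spirantizes to the fricative [z]. /b/ is a stop between vowels /u/ and /o/, so it spirantizes to the fricative [v]. /d/ is a stop between vowels /a/ and /a/, so it spirantizes to the fricative [z]. /vabuudauboadafo/ → vavuuzauvoazafo.
Rule 3 (final vowel raising): /o/ is a mid vowel in word-final position, so it raises to [u]. /vavuuzauvoazafo/ → vavuuzauvoazafu.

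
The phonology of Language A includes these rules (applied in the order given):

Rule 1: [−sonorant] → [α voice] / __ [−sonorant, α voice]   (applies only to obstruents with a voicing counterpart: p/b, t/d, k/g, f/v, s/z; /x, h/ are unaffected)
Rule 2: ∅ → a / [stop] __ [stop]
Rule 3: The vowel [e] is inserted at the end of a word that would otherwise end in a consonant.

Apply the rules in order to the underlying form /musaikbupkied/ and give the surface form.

musaigabupakiede

Rule 1 (regressive voicing assimilation): /k/ precedes the voiced obstruent /b/, so it voices to [g] by assimilation. /musaikbupkied/ → musaigbupkied.
Rule 2 (stop-cluster a-epenthesis): /g/ and /b/ form a stop–stop cluster, so [a] is inserted between them. /p/ and /k/ form a stop–stop cluster, so [a] is inserted between them. /musaigbupkied/ → musaigabupakied.
Rule 3 (final e-epenthesis): the form ends in the consonant /d/, so [e] is inserted word-finally. /musaigabupakied/ → musaigabupakiede.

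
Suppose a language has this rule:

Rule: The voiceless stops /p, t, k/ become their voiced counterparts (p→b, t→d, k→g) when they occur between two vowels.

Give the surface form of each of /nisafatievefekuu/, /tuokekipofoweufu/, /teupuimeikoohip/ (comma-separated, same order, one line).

nisafadievefeguu, tuogegibofoweufu, teubuimeigoohip

/nisafatievefekuu/: /t/ is a voiceless stop between vowels /a/ and /i/, so it voices to [d]. /k/ is a voiceless stop between vowels /e/ and /u/, so it voices to [g]. → [nisafadievefeguu].
/tuokekipofoweufu/: /k/ is a voiceless stop between vowels /o/ and /e/, so it voices to [g]. /k/ is a voiceless stop between vowels /e/ and /i/, so it voices to [g]. /p/ is a voiceless stop between vowels /i/ and /o/, so it voices to [b]. → [tuogegibofoweufu].
/teupuimeikoohip/: /p/ is a voiceless stop between vowels /u/ and /u/, so it voices to [b]. /k/ is a voiceless stop between vowels /i/ and /o/, so it voices to [g]. → [teubuimeigoohip].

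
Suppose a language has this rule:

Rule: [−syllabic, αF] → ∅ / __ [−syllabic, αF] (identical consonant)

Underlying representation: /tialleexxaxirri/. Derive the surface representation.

/ll/ is a geminate; the first /l/ deletes.
/xx/ is a geminate; the first /x/ deletes.
/rr/ is a geminate; the first /r/ deletes.
The other instances of /t/, /l/, /x/, /r/ do not occur in the required environment and remain unchanged.
Surface form: [tialeexaxiri].

tialeexaxiri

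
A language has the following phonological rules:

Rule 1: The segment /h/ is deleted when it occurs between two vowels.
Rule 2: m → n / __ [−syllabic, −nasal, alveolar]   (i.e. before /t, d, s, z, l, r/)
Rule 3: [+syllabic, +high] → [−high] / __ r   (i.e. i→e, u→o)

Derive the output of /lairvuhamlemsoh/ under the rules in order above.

laervuanlensoh

Rule 1 (intervocalic h-deletion): /h/ occurs between vowels /u/ and /a/, so it deletes. /lairvuhamlemsoh/ → lairvuamlemsoh.
Rule 2 (nasal place assimilation): /m/ precedes the alveolar consonant /l/, so it assimilates in place to [n]. /m/ precedes the alveolar consonant /s/, so it assimilates in place to [n]. /lairvuamlemsoh/ → lairvuanlensoh.
Rule 3 (pre-rhotic lowering): /i/ is a high vowel immediately before /r/, so it lowers to [e]. /lairvuanlensoh/ → laervuanlensoh.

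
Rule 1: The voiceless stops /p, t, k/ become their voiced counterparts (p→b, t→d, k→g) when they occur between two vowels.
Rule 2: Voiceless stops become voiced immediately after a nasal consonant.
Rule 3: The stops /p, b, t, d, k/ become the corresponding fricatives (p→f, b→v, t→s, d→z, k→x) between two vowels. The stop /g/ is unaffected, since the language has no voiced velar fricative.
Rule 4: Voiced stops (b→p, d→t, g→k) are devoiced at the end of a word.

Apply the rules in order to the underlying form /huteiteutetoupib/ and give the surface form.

huzeizeuzezouvip

Rule 1 (intervocalic voicing): /t/ is a voiceless stop between vowels /u/ and /e/, so it voices to [d]. /t/ is a voiceless stop between vowels /i/ and /e/, so it voices to [d]. /t/ is a voiceless stop between vowels /u/ and /e/, so it voices to [d]. /t/ is a voiceless stop between vowels /e/ and /o/, so it voices to [d]. /p/ is a voiceless stop between vowels /u/ and /i/, so it voices to [b]. /huteiteutetoupib/ → hudeideudedoubib.
Rule 2 (post-nasal voicing): no segment meets the environment; /hudeideudedoubib/ is unchanged.
Rule 3 (intervocalic spirantization): /d/ is a stop between vowels /u/ and /e/, so it spirantizes to the fricative [z]. /d/ is a stop between vowels /i/ and /e/, so it spirantizes to the fricative [z]. /d/ is a stop between vowels /u/ and /e/, so it spirantizes to the fricative [z]. /d/ is a stop between vowels /e/ and /o/, so it spirantizes to the fricative [z]. /b/ is a stop between vowels /u/ and /i/, so it spirantizes to the fricative [v]. /hudeideudedoubib/ → huzeizeuzezouvib.
Rule 4 (final devoicing): /b/ is a voiced stop in word-final position, so it devoices to [p]. /huzeizeuzezouvib/ → huzeizeuzezouvip.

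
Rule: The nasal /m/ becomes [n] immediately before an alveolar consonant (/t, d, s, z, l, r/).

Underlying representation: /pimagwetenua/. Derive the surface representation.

pimagwetenua

No segment of /pimagwetenua/ meets the structural description of the rule, so the form surfaces unchanged.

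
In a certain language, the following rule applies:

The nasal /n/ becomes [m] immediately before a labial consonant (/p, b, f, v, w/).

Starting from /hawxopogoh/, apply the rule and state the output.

hawxopogoh

No segment of /hawxopogoh/ meets the structural description of the rule, so the form surfaces unchanged.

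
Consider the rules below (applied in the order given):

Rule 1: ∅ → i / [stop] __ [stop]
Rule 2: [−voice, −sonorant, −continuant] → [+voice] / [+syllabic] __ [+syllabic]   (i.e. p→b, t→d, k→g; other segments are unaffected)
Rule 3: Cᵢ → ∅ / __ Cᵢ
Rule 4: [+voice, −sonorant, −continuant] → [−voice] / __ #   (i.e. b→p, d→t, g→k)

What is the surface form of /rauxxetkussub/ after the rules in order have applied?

Rule 1 (stop-cluster i-epenthesis): /t/ and /k/ form a stop–stop cluster, so [i] is inserted between them. /rauxxetkussub/ → rauxxetikussub.
Rule 2 (intervocalic voicing): /t/ is a voiceless stop between vowels /e/ and /i/, so it voices to [d]. /k/ is a voiceless stop between vowels /i/ and /u/, so it voices to [g]. /rauxxetikussub/ → rauxxedigussub.
Rule 3 (degemination): /xx/ is a geminate; the first /x/ deletes. /ss/ is a geminate; the first /s/ deletes. /rauxxedigussub/ → rauxedigusub.
Rule 4 (final devoicing): /b/ is a voiced stop in word-final position, so it devoices to [p]. /rauxedigusub/ → rauxedigusup.

rauxedigusup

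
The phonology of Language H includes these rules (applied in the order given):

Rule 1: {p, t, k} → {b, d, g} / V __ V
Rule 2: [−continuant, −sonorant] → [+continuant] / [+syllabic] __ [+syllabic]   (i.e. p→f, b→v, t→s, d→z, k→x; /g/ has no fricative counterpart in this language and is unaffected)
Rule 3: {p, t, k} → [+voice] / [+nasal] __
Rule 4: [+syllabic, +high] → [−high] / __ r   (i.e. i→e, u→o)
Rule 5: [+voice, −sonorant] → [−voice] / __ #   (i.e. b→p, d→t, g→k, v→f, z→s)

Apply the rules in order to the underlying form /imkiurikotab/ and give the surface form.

imgiorigozap

Rule 1 (intervocalic voicing): /k/ is a voiceless stop between vowels /i/ and /o/, so it voices to [g]. /t/ is a voiceless stop between vowels /o/ and /a/, so it voices to [d]. /imkiurikotab/ → imkiurigodab.
Rule 2 (intervocalic spirantization): /d/ is a stop between vowels /o/ and /a/, so it spirantizes to the fricative [z]. /imkiurigodab/ → imkiurigozab.
Rule 3 (post-nasal voicing): /k/ is a voiceless stop immediately after the nasal /m/, so it voices to [g]. /imkiurigozab/ → imgiurigozab.
Rule 4 (pre-rhotic lowering): /u/ is a high vowel immediately before /r/, so it lowers to [o]. /imgiurigozab/ → imgiorigozab.
Rule 5 (final devoicing): /b/ is a voiced obstruent in word-final position, so it devoices to [p]. /imgiorigozab/ → imgiorigozap.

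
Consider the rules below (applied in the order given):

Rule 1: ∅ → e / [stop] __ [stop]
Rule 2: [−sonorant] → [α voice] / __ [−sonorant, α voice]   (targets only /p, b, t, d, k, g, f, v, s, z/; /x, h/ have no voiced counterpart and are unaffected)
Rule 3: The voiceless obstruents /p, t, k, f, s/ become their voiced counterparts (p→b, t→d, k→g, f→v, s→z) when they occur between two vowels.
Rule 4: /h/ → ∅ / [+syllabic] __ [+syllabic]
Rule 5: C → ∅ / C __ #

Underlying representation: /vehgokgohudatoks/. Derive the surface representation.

vehgogegoudadok

Rule 1 (stop-cluster e-epenthesis): /k/ and /g/ form a stop–stop cluster, so [e] is inserted between them. /vehgokgohudatoks/ → vehgokegohudatoks.
Rule 2 (regressive voicing assimilation): no segment meets the environment; /vehgokegohudatoks/ is unchanged.
Rule 3 (intervocalic voicing): /k/ is a voiceless obstruent between vowels /o/ and /e/, so it voices to [g]. /t/ is a voiceless obstruent between vowels /a/ and /o/, so it voices to [d]. /vehgokegohudatoks/ → vehgogegohudadoks.
Rule 4 (intervocalic h-deletion): /h/ occurs between vowels /o/ and /u/, so it deletes. /vehgogegohudadoks/ → vehgogegoudadoks.
Rule 5 (final cluster simplification): /s/ is the second consonant of a word-final cluster /ks/, so it deletes. /vehgogegoudadoks/ → vehgogegoudadok.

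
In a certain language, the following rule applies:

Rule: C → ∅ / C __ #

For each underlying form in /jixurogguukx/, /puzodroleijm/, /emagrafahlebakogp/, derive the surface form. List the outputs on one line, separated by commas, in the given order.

jixurogguuk, puzodroleij, emagrafahlebakog

/jixurogguukx/: /x/ is the second consonant of a word-final cluster /kx/, so it deletes. → [jixurogguuk].
/puzodroleijm/: /m/ is the second consonant of a word-final cluster /jm/, so it deletes. → [puzodroleij].
/emagrafahlebakogp/: /p/ is the second consonant of a word-final cluster /gp/, so it deletes. → [emagrafahlebakog].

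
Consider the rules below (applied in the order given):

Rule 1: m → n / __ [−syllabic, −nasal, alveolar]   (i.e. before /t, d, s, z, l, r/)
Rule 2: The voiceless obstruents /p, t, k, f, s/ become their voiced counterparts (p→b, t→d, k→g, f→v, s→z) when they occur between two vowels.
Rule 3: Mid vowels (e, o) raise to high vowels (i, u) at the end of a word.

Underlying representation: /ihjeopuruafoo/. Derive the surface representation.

Rule 1 (nasal place assimilation): no segment meets the environment; /ihjeopuruafoo/ is unchanged.
Rule 2 (intervocalic voicing): /p/ is a voiceless obstruent between vowels /o/ and /u/, so it voices to [b]. /f/ is a voiceless obstruent between vowels /a/ and /o/, so it voices to [v]. /ihjeopuruafoo/ → ihjeoburuavoo.
Rule 3 (final vowel raising): /o/ is a mid vowel in word-final position, so it raises to [u]. /ihjeoburuavoo/ → ihjeoburuavou.

ihjeoburuavou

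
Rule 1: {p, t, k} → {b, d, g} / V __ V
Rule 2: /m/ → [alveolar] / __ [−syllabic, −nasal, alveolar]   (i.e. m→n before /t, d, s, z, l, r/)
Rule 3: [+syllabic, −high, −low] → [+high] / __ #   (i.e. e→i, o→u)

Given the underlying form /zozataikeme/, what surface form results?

zozadaigemi

Rule 1 (intervocalic voicing): /t/ is a voiceless stop between vowels /a/ and /a/, so it voices to [d]. /k/ is a voiceless stop between vowels /i/ and /e/, so it voices to [g]. /zozataikeme/ → zozadaigeme.
Rule 2 (nasal place assimilation): no segment meets the environment; /zozadaigeme/ is unchanged.
Rule 3 (final vowel raising): /e/ is a mid vowel in word-final position, so it raises to [i]. /zozadaigeme/ → zozadaigemi.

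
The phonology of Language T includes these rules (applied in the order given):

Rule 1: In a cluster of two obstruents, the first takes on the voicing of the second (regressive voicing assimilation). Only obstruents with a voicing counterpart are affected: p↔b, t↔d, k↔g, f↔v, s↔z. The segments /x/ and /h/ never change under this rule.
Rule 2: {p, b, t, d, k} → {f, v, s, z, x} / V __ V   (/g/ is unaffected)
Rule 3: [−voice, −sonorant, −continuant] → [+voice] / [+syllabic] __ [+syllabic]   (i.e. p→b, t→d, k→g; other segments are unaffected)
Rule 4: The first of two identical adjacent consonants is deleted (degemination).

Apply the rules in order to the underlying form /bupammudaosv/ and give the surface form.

Rule 1 (regressive voicing assimilation): /s/ precedes the voiced obstruent /v/, so it voices to [z] by assimilation. /bupammudaosv/ → bupammudaozv.
Rule 2 (intervocalic spirantization): /p/ is a stop between vowels /u/ and /a/, so it spirantizes to the fricative [f]. /d/ is a stop between vowels /u/ and /a/, so it spirantizes to the fricative [z]. /bupammudaozv/ → bufammuzaozv.
Rule 3 (intervocalic voicing): no segment meets the environment; /bufammuzaozv/ is unchanged.
Rule 4 (degemination): /mm/ is a geminate; the first /m/ deletes. /bufammuzaozv/ → bufamuzaozv.

bufamuzaozv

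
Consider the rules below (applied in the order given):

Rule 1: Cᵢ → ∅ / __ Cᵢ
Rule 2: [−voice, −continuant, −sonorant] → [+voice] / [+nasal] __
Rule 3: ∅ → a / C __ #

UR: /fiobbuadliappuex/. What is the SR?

Rule 1 (degemination): /bb/ is a geminate; the first /b/ deletes. /pp/ is a geminate; the first /p/ deletes. /fiobbuadliappuex/ → fiobuadliapuex.
Rule 2 (post-nasal voicing): no segment meets the environment; /fiobuadliapuex/ is unchanged.
Rule 3 (final a-epenthesis): the form ends in the consonant /x/, so [a] is inserted word-finally. /fiobuadliapuex/ → fiobuadliapuexa.

fiobuadliapuexa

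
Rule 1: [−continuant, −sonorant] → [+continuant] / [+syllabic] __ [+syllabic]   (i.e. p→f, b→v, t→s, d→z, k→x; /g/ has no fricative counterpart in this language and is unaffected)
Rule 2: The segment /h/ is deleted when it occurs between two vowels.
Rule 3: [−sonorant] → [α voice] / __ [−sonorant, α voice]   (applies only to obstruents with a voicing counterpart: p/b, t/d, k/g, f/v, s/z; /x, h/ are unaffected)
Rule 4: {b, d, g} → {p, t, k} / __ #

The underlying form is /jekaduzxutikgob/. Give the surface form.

Rule 1 (intervocalic spirantization): /k/ is a stop between vowels /e/ and /a/, so it spirantizes to the fricative [x]. /d/ is a stop between vowels /a/ and /u/, so it spirantizes to the fricative [z]. /t/ is a stop between vowels /u/ and /i/, so it spirantizes to the fricative [s]. /jekaduzxutikgob/ → jexazuzxusikgob.
Rule 2 (intervocalic h-deletion): no segment meets the environment; /jexazuzxusikgob/ is unchanged.
Rule 3 (regressive voicing assimilation): /z/ precedes the voiceless obstruent /x/, so it devoices to [s] by assimilation. /k/ precedes the voiced obstruent /g/, so it voices to [g] by assimilation. /jexazuzxusikgob/ → jexazusxusiggob.
Rule 4 (final devoicing): /b/ is a voiced stop in word-final position, so it devoices to [p]. /jexazusxusiggob/ → jexazusxusiggop.

jexazusxusiggop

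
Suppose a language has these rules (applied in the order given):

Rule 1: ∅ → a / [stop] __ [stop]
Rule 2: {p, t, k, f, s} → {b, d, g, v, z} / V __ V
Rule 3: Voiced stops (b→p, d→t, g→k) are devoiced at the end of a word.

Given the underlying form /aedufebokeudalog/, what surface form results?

aeduvebogeudalok

Rule 1 (stop-cluster a-epenthesis): no segment meets the environment; /aedufebokeudalog/ is unchanged.
Rule 2 (intervocalic voicing): /f/ is a voiceless obstruent between vowels /u/ and /e/, so it voices to [v]. /k/ is a voiceless obstruent between vowels /o/ and /e/, so it voices to [g]. /aedufebokeudalog/ → aeduvebogeudalog.
Rule 3 (final devoicing): /g/ is a voiced stop in word-final position, so it devoices to [k]. /aeduvebogeudalog/ → aeduvebogeudalok.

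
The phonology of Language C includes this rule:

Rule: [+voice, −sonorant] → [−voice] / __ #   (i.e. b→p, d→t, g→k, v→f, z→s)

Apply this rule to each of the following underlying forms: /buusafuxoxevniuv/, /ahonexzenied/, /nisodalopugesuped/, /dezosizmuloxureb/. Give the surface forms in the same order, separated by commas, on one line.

buusafuxoxevniuf, ahonexzeniet, nisodalopugesupet, dezosizmuloxurep

/buusafuxoxevniuv/: /v/ is a voiced obstruent in word-final position, so it devoices to [f]. → [buusafuxoxevniuf].
/ahonexzenied/: /d/ is a voiced obstruent in word-final position, so it devoices to [t]. → [ahonexzeniet].
/nisodalopugesuped/: /d/ is a voiced obstruent in word-final position, so it devoices to [t]. → [nisodalopugesupet].
/dezosizmuloxureb/: /b/ is a voiced obstruent in word-final position, so it devoices to [p]. → [dezosizmuloxurep].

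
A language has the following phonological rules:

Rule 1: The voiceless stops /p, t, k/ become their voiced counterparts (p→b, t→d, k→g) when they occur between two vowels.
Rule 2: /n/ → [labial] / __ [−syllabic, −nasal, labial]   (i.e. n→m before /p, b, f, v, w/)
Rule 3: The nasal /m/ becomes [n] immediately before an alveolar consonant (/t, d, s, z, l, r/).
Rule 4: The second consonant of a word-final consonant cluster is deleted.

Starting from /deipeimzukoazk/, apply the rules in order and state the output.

deibeinzugoaz

Rule 1 (intervocalic voicing): /p/ is a voiceless stop between vowels /i/ and /e/, so it voices to [b]. /k/ is a voiceless stop between vowels /u/ and /o/, so it voices to [g]. /deipeimzukoazk/ → deibeimzugoazk.
Rule 2 (nasal place assimilation): no segment meets the environment; /deibeimzugoazk/ is unchanged.
Rule 3 (nasal place assimilation): /m/ precedes the alveolar consonant /z/, so it assimilates in place to [n]. /deibeimzugoazk/ → deibeinzugoazk.
Rule 4 (final cluster simplification): /k/ is the second consonant of a word-final cluster /zk/, so it deletes. /deibeinzugoazk/ → deibeinzugoaz.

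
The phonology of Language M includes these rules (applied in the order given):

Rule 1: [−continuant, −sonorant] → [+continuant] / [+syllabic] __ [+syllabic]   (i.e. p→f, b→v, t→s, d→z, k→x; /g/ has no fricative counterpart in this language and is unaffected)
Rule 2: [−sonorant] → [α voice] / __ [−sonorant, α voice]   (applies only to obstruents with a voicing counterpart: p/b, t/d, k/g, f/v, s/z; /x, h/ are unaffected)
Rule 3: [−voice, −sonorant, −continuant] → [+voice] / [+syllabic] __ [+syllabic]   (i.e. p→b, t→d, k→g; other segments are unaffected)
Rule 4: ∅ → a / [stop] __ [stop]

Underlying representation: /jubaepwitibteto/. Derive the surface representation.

juvaepwisipateso

Rule 1 (intervocalic spirantization): /b/ is a stop between vowels /u/ and /a/, so it spirantizes to the fricative [v]. /t/ is a stop between vowels /i/ and /i/, so it spirantizes to the fricative [s]. /t/ is a stop between vowels /e/ and /o/, so it spirantizes to the fricative [s]. /jubaepwitibteto/ → juvaepwisibteso.
Rule 2 (regressive voicing assimilation): /b/ precedes the voiceless obstruent /t/, so it devoices to [p] by assimilation. /juvaepwisibteso/ → juvaepwisipteso.
Rule 3 (intervocalic voicing): no segment meets the environment; /juvaepwisipteso/ is unchanged.
Rule 4 (stop-cluster a-epenthesis): /p/ and /t/ form a stop–stop cluster, so [a] is inserted between them. /juvaepwisipteso/ → juvaepwisipateso.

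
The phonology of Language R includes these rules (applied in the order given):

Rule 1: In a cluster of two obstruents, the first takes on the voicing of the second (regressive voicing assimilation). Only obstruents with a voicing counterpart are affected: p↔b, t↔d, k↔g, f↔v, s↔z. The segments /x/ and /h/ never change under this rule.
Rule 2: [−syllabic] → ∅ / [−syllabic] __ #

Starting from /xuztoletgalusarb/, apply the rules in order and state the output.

xustoledgalusar

Rule 1 (regressive voicing assimilation): /z/ precedes the voiceless obstruent /t/, so it devoices to [s] by assimilation. /t/ precedes the voiced obstruent /g/, so it voices to [d] by assimilation. /xuztoletgalusarb/ → xustoledgalusarb.
Rule 2 (final cluster simplification): /b/ is the second consonant of a word-final cluster /rb/, so it deletes. /xustoledgalusarb/ → xustoledgalusar.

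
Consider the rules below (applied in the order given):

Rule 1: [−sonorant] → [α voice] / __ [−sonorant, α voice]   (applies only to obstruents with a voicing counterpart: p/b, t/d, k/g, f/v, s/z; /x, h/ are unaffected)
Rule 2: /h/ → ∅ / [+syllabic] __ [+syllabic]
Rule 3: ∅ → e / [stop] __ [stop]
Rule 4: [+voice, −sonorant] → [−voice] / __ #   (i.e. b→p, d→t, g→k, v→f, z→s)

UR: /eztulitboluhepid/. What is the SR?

Rule 1 (regressive voicing assimilation): /z/ precedes the voiceless obstruent /t/, so it devoices to [s] by assimilation. /t/ precedes the voiced obstruent /b/, so it voices to [d] by assimilation. /eztulitboluhepid/ → estulidboluhepid.
Rule 2 (intervocalic h-deletion): /h/ occurs between vowels /u/ and /e/, so it deletes. /estulidboluhepid/ → estulidboluepid.
Rule 3 (stop-cluster e-epenthesis): /d/ and /b/ form a stop–stop cluster, so [e] is inserted between them. /estulidboluepid/ → estulideboluepid.
Rule 4 (final devoicing): /d/ is a voiced obstruent in word-final position, so it devoices to [t]. /estulideboluepid/ → estulideboluepit.

estulideboluepit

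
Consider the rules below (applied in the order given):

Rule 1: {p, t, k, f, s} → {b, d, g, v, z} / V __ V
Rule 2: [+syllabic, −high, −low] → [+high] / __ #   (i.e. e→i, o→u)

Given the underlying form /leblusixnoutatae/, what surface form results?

Rule 1 (intervocalic voicing): /s/ is a voiceless obstruent between vowels /u/ and /i/, so it voices to [z]. /t/ is a voiceless obstruent between vowels /u/ and /a/, so it voices to [d]. /t/ is a voiceless obstruent between vowels /a/ and /a/, so it voices to [d]. /leblusixnoutatae/ → lebluzixnoudadae.
Rule 2 (final vowel raising): /e/ is a mid vowel in word-final position, so it raises to [i]. /lebluzixnoudadae/ → lebluzixnoudadai.

lebluzixnoudadai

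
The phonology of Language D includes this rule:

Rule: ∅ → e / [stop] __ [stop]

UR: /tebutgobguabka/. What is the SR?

tebutegobeguabeka

/t/ and /g/ form a stop–stop cluster, so [e] is inserted between them.
/b/ and /g/ form a stop–stop cluster, so [e] is inserted between them.
/b/ and /k/ form a stop–stop cluster, so [e] is inserted between them.
Surface form: [tebutegobeguabeka].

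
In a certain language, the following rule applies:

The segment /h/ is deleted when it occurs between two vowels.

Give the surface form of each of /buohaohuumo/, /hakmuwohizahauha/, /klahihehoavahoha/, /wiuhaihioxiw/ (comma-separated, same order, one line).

/buohaohuumo/: /h/ occurs between vowels /o/ and /a/, so it deletes. /h/ occurs between vowels /o/ and /u/, so it deletes. → [buoaouumo].
/hakmuwohizahauha/: /h/ occurs between vowels /o/ and /i/, so it deletes. /h/ occurs between vowels /a/ and /a/, so it deletes. /h/ occurs between vowels /u/ and /a/, so it deletes. → [hakmuwoizaaua].
/klahihehoavahoha/: /h/ occurs between vowels /a/ and /i/, so it deletes. /h/ occurs between vowels /i/ and /e/, so it deletes. /h/ occurs between vowels /e/ and /o/, so it deletes. /h/ occurs between vowels /a/ and /o/, so it deletes. /h/ occurs between vowels /o/ and /a/, so it deletes. → [klaieoavaoa].
/wiuhaihioxiw/: /h/ occurs between vowels /u/ and /a/, so it deletes. /h/ occurs between vowels /i/ and /i/, so it deletes. → [wiuaiioxiw].

buoaouumo, hakmuwoizaaua, klaieoavaoa, wiuaiioxiw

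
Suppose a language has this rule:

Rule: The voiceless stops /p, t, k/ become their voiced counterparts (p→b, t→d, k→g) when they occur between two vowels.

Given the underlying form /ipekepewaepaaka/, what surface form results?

ibegebewaebaaga

/p/ is a voiceless stop between vowels /i/ and /e/, so it voices to [b].
/k/ is a voiceless stop between vowels /e/ and /e/, so it voices to [g].
/p/ is a voiceless stop between vowels /e/ and /e/, so it voices to [b].
/p/ is a voiceless stop between vowels /e/ and /a/, so it voices to [b].
/k/ is a voiceless stop between vowels /a/ and /a/, so it voices to [g].
Surface form: [ibegebewaebaaga].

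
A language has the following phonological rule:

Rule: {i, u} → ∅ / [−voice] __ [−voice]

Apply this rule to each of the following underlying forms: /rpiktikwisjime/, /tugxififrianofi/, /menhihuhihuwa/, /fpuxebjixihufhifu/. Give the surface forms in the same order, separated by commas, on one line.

rpktkwisjime, tugxffrianofi, menhhhhuwa, fpxebjixhfhfu

/rpiktikwisjime/: /i/ is a high vowel flanked by voiceless consonants /p/ and /k/, so it deletes. /i/ is a high vowel flanked by voiceless consonants /t/ and /k/, so it deletes. → [rpktkwisjime].
/tugxififrianofi/: /i/ is a high vowel flanked by voiceless consonants /x/ and /f/, so it deletes. /i/ is a high vowel flanked by voiceless consonants /f/ and /f/, so it deletes. → [tugxffrianofi].
/menhihuhihuwa/: /i/ is a high vowel flanked by voiceless consonants /h/ and /h/, so it deletes. /u/ is a high vowel flanked by voiceless consonants /h/ and /h/, so it deletes. /i/ is a high vowel flanked by voiceless consonants /h/ and /h/, so it deletes. → [menhhhhuwa].
/fpuxebjixihufhifu/: /u/ is a high vowel flanked by voiceless consonants /p/ and /x/, so it deletes. /i/ is a high vowel flanked by voiceless consonants /x/ and /h/, so it deletes. /u/ is a high vowel flanked by voiceless consonants /h/ and /f/, so it deletes. /i/ is a high vowel flanked by voiceless consonants /h/ and /f/, so it deletes. → [fpxebjixhfhfu].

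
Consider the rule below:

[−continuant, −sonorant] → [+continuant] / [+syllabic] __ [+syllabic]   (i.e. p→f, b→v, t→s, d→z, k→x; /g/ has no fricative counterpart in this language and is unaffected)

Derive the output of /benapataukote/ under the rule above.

/p/ is a stop between vowels /a/ and /a/, so it spirantizes to the fricative [f].
/t/ is a stop between vowels /a/ and /a/, so it spirantizes to the fricative [s].
/k/ is a stop between vowels /u/ and /o/, so it spirantizes to the fricative [x].
/t/ is a stop between vowels /o/ and /e/, so it spirantizes to the fricative [s].
The other instance of /b/ does not occur in the required environment and remains unchanged.
Surface form: [benafasauxose].

benafasauxose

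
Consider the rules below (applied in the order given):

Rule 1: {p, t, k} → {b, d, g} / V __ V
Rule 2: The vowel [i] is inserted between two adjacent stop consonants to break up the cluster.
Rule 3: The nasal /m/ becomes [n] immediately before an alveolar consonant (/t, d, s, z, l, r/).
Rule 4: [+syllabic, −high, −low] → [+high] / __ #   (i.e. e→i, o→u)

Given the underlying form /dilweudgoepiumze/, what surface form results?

Rule 1 (intervocalic voicing): /p/ is a voiceless stop between vowels /e/ and /i/, so it voices to [b]. /dilweudgoepiumze/ → dilweudgoebiumze.
Rule 2 (stop-cluster i-epenthesis): /d/ and /g/ form a stop–stop cluster, so [i] is inserted between them. /dilweudgoebiumze/ → dilweudigoebiumze.
Rule 3 (nasal place assimilation): /m/ precedes the alveolar consonant /z/, so it assimilates in place to [n]. /dilweudigoebiumze/ → dilweudigoebiunze.
Rule 4 (final vowel raising): /e/ is a mid vowel in word-final position, so it raises to [i]. /dilweudigoebiunze/ → dilweudigoebiunzi.

dilweudigoebiunzi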